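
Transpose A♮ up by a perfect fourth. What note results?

D

A fourth above A lands on the letter D.
A perfect fourth spans 5 semitones, so A moves to pitch class 2. On the letter D that is D.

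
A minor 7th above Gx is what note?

A seventh above G lands on the letter F.
A minor seventh spans 10 semitones, so G## moves to pitch class 7. On the letter F that is F##.

F##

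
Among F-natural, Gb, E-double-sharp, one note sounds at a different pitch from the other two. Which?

F

In 12-tone equal temperament, enharmonic equivalents share a pitch class. F is pitch class 5; Gb is pitch class 6; E## is pitch class 6.
Gb and E## share pitch class 6, while F is pitch class 5.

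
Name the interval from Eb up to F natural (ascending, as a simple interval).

major second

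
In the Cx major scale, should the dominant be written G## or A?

Each scale degree takes a distinct letter name. Degree 5 of a scale on C must use the letter G.
G## and A are enharmonically the same pitch, but only G## uses the letter G, so it is the correct spelling here.

G##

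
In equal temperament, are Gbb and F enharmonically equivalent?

Gbb is pitch class 5; F is pitch class 5.
All spellings map to pitch class 5, so they are enharmonically equivalent.

Yes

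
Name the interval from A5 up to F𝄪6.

augmented sixth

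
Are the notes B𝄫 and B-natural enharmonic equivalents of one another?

Bbb is pitch class 9; B is pitch class 11.
The pitch classes differ (9 vs. 11), so they are not enharmonic equivalents.

No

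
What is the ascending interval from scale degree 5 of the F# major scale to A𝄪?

augmented sixth

Scale degree 5 of F# major is C#.
C# up to A##: letters C→A make it a sixth; 10 semitones makes it augmented.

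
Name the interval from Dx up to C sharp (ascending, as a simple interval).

diminished seventh

The letter names run D→C, a span of 6 letter steps, so the interval is some kind of seventh.
D## to C# is 9 semitones. A major seventh is 11, so 9 makes it diminished.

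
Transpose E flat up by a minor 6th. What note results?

Cb

A sixth above E lands on the letter C.
A minor sixth spans 8 semitones, so Eb moves to pitch class 11. On the letter C that is Cb.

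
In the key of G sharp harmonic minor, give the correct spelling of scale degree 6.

Degree 6 takes the letter 5 steps above G, which is E.
In harmonic minor, degree 6 sits 8 semitones above the tonic. G# + 8 semitones is pitch class 4, spelled on E as E.

E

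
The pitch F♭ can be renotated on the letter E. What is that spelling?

E

Plain E sits at the same pitch as Fb, so on the letter E the same pitch needs a natural: E.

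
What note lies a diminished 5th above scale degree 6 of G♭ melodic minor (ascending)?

Scale degree 6 of Gb melodic minor (ascending) is Eb.
A diminished fifth (6 semitones) above Eb lands on the letter B, giving Bbb.

Bbb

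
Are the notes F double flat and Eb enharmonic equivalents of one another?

Fbb = pitch class 3 and Eb = pitch class 3 — the same pitch class, so they are enharmonic equivalents.

Yes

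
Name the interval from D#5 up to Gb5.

doubly diminished fourth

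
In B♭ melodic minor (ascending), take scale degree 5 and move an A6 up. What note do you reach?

D#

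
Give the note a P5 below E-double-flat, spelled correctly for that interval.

E down a perfect fifth is A, so the target letter is A.
From Ebb, a perfect fifth is 7 semitones down: Abb.

Abb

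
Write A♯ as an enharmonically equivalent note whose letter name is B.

Plain B sits 1 semitone above A#, so on the letter B the same pitch needs a flat: Bb.

Bb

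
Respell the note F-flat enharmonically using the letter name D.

D##

Fb is pitch class 4. The letter D alone is pitch class 2.
To reach pitch class 4 from D requires an offset of +2 semitones, i.e. double sharp: D##.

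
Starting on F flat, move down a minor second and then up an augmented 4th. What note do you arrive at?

A

A minor second down from Fb is Eb (letter E, 1 semitone down).
An augmented fourth up from Eb is A (letter A, 6 semitones up).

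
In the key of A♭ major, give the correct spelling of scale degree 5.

Eb

Degree 5 takes the letter 4 steps above A, which is E.
In major, degree 5 sits 7 semitones above the tonic. Ab + 7 semitones is pitch class 3, spelled on E as Eb.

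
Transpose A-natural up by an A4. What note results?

D#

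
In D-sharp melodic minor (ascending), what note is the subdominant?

G#

Degree 4 takes the letter 3 steps above D, which is G.
In melodic minor (ascending), degree 4 sits 5 semitones above the tonic. D# + 5 semitones is pitch class 8, spelled on G as G#.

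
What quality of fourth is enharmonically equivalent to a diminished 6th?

doubly augmented

A diminished sixth spans 7 semitones.
A fourth spanning 7 semitones is doubly augmented (the perfect fourth is 5).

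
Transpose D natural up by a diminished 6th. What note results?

Bbb

A sixth above D lands on the letter B.
A diminished sixth spans 7 semitones, so D moves to pitch class 9. On the letter B that is Bbb.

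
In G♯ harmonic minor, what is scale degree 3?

Degree 3 takes the letter 2 steps above G, which is B.
In harmonic minor, degree 3 sits 3 semitones above the tonic. G# + 3 semitones is pitch class 11, spelled on B as B.

B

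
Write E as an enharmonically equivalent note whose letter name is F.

Fb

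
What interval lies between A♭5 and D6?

The letter names run A→D, a span of 3 letter steps, so the interval is some kind of fourth.
Ab to D is 6 semitones. A perfect fourth is 5, so 6 makes it augmented.

augmented fourth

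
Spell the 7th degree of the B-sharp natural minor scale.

The B# natural minor scale runs B# C## D# E# F## G# A#.
Degree 7 is A#.

A#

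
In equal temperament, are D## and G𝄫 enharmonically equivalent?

No

D## is pitch class 4; Gbb is pitch class 5.
The pitch classes differ (4 vs. 5), so they are not enharmonic equivalents.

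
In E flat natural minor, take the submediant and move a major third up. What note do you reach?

Eb

The submediant of Eb natural minor is Cb.
A major third (4 semitones) above Cb lands on the letter E, giving Eb.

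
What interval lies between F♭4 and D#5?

Counting letters F–G–A–B–C–D gives a sixth.
Fb→D# = 11 semitones, 2 wider than the major sixth (9), so doubly augmented.

doubly augmented sixth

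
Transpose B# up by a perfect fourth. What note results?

B up a perfect fourth is E, so the target letter is E.
From B#, a perfect fourth is 5 semitones up: E#.

E#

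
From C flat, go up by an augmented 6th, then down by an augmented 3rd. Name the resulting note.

Fb

An augmented sixth up from Cb is A (letter A, 10 semitones up).
An augmented third down from A is Fb (letter F, 5 semitones down).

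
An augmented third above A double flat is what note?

A third above A lands on the letter C.
An augmented third spans 5 semitones, so Abb moves to pitch class 0. On the letter C that is C.

C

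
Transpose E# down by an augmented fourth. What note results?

A fourth below E lands on the letter B.
An augmented fourth spans 6 semitones, so E# moves to pitch class 11. On the letter B that is B.

B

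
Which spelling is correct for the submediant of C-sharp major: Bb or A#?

Each scale degree takes a distinct letter name. Degree 6 of a scale on C must use the letter A.
A# and Bb are enharmonically the same pitch, but only A# uses the letter A, so it is the correct spelling here.

A#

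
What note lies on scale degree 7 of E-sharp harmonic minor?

D##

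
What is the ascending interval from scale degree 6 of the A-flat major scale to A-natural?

major third

Scale degree 6 of Ab major is F.
F up to A: letters F→A make it a third; 4 semitones makes it major.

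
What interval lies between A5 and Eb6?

diminished fifth

Counting letters A–B–C–D–E gives a fifth.
A→Eb = 6 semitones, 1 narrower than the perfect fifth (7), so diminished.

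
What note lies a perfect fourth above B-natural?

A fourth above B lands on the letter E.
A perfect fourth spans 5 semitones, so B moves to pitch class 4. On the letter E that is E.

E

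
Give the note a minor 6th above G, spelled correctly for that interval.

A sixth above G lands on the letter E.
A minor sixth spans 8 semitones, so G moves to pitch class 3. On the letter E that is Eb.

Eb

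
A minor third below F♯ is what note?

A third below F lands on the letter D.
A minor third spans 3 semitones, so F# moves to pitch class 3. On the letter D that is D#.

D#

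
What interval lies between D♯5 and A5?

Counting letters D–E–F–G–A gives a fifth.
D#→A = 6 semitones, 1 narrower than the perfect fifth (7), so diminished.

diminished fifth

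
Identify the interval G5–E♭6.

The letter names run G→E, a span of 5 letter steps, so the interval is some kind of sixth.
G to Eb is 8 semitones. A major sixth is 9, so 8 makes it minor.

minor sixth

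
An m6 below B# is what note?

D##

B down a major sixth is D, so the target letter is D.
From B#, a minor sixth is 8 semitones down: D##.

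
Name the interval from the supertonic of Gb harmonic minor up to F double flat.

diminished sixth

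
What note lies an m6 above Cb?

C up a major sixth is A, so the target letter is A.
From Cb, a minor sixth is 8 semitones up: Abb.

Abb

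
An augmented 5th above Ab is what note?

A up a perfect fifth is E, so the target letter is E.
From Ab, an augmented fifth is 8 semitones up: E.

E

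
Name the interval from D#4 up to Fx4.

major third

Counting letters D–E–F gives a third.
D#→F## = 4 semitones, exactly the major third.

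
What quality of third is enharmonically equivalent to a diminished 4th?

major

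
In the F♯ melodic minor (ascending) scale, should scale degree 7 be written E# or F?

E#

Each scale degree takes a distinct letter name. Degree 7 of a scale on F must use the letter E.
E# and F are enharmonically the same pitch, but only E# uses the letter E, so it is the correct spelling here.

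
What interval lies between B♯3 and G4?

The letter names run B→G, a span of 5 letter steps, so the interval is some kind of sixth.
B# to G is 7 semitones. A major sixth is 9, so 7 makes it diminished.

diminished sixth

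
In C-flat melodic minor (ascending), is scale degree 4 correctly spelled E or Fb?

Each scale degree takes a distinct letter name. Degree 4 of a scale on C must use the letter F.
Fb and E are enharmonically the same pitch, but only Fb uses the letter F, so it is the correct spelling here.

Fb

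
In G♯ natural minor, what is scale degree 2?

A#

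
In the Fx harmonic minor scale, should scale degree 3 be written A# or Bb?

Each scale degree takes a distinct letter name. Degree 3 of a scale on F must use the letter A.
A# and Bb are enharmonically the same pitch, but only A# uses the letter A, so it is the correct spelling here.

A#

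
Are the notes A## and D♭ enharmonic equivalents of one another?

A## is pitch class 11; Db is pitch class 1.
The pitch classes differ (11 vs. 1), so they are not enharmonic equivalents.

No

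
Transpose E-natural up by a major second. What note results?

F#

A second above E lands on the letter F.
A major second spans 2 semitones, so E moves to pitch class 6. On the letter F that is F#.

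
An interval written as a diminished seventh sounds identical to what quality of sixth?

major

A diminished seventh spans 9 semitones.
A sixth spanning 9 semitones is major (the major sixth is 9).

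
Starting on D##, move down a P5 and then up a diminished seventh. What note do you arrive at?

A perfect fifth down from D## is G## (letter G, 7 semitones down).
A diminished seventh up from G## is F# (letter F, 9 semitones up).

F#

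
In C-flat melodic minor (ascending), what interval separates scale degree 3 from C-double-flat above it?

Scale degree 3 of Cb melodic minor (ascending) is Ebb.
Ebb up to Cbb: letters E→C make it a sixth; 8 semitones makes it minor.

minor sixth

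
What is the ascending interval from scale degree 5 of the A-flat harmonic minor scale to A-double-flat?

diminished fourth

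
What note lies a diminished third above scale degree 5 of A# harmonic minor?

Scale degree 5 of A# harmonic minor is E#.
A diminished third (2 semitones) above E# lands on the letter G, giving G.

G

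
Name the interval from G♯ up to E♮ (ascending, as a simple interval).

minor sixth

Counting letters G–A–B–C–D–E gives a sixth.
G#→E = 8 semitones, 1 narrower than the major sixth (9), so minor.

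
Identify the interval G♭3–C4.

augmented fourth

Counting letters G–A–B–C gives a fourth.
Gb→C = 6 semitones, 1 wider than the perfect fourth (5), so augmented.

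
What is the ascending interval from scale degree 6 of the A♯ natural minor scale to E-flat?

diminished seventh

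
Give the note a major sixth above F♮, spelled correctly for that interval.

F up a major sixth is D, so the target letter is D.
From F, a major sixth is 9 semitones up: D.

D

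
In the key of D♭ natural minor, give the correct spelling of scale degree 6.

Degree 6 takes the letter 5 steps above D, which is B.
In natural minor, degree 6 sits 8 semitones above the tonic. Db + 8 semitones is pitch class 9, spelled on B as Bbb.

Bbb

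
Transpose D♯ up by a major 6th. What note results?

A sixth above D lands on the letter B.
A major sixth spans 9 semitones, so D# moves to pitch class 0. On the letter B that is B#.

B#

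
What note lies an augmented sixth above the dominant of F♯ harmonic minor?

The dominant of F# harmonic minor is C#.
An augmented sixth (10 semitones) above C# lands on the letter A, giving A##.

A##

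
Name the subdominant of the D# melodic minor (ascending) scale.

G#

The D# melodic minor (ascending) scale runs D# E# F# G# A# B# C##.
Degree 4 is G#.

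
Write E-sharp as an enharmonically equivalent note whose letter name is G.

Gbb

Plain G sits 2 semitones above E#, so on the letter G the same pitch needs a double flat: Gbb.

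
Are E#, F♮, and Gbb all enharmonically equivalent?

E# is pitch class 5; F is pitch class 5; Gbb is pitch class 5.
All spellings map to pitch class 5, so they are enharmonically equivalent.

Yes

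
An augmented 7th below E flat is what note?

A seventh below E lands on the letter F.
An augmented seventh spans 12 semitones, so Eb moves to pitch class 3. On the letter F that is Fbb.

Fbb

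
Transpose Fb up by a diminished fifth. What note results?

F up a perfect fifth is C, so the target letter is C.
From Fb, a diminished fifth is 6 semitones up: Cbb.

Cbb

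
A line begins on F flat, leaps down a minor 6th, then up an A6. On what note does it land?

F#

A minor sixth down from Fb is Ab (letter A, 8 semitones down).
An augmented sixth up from Ab is F# (letter F, 10 semitones up).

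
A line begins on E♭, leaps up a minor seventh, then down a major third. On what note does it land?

Bbb

A minor seventh up from Eb is Db (letter D, 10 semitones up).
A major third down from Db is Bbb (letter B, 4 semitones down).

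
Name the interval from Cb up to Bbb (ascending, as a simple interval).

minor seventh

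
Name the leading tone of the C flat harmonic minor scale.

The Cb harmonic minor scale runs Cb Db Ebb Fb Gb Abb Bb.
Degree 7 is Bb.

Bb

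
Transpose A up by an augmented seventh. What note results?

A seventh above A lands on the letter G.
An augmented seventh spans 12 semitones, so A moves to pitch class 9. On the letter G that is G##.

G##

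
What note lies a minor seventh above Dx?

C##

A seventh above D lands on the letter C.
A minor seventh spans 10 semitones, so D## moves to pitch class 2. On the letter C that is C##.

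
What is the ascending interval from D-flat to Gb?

Counting letters D–E–F–G gives a fourth.
Db→Gb = 5 semitones, exactly the perfect fourth.

perfect fourth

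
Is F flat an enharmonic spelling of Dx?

Fb = pitch class 4 and D## = pitch class 4 — the same pitch class, so they are enharmonic equivalents.

Yes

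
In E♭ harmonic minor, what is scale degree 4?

The Eb harmonic minor scale runs Eb F Gb Ab Bb Cb D.
Degree 4 is Ab.

Ab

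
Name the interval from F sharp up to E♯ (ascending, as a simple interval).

major seventh

The letter names run F→E, a span of 6 letter steps, so the interval is some kind of seventh.
F# to E# is 11 semitones. A major seventh is 11, so 11 makes it major.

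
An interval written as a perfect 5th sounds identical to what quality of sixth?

A perfect fifth spans 7 semitones.
A sixth spanning 7 semitones is diminished (the major sixth is 9).

diminished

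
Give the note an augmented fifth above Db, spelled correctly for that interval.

A

D up a perfect fifth is A, so the target letter is A.
From Db, an augmented fifth is 8 semitones up: A.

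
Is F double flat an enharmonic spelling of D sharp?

Yes

Fbb = pitch class 3 and D# = pitch class 3 — the same pitch class, so they are enharmonic equivalents.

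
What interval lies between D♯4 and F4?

diminished third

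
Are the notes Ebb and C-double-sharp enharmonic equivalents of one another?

Ebb = pitch class 2 and C## = pitch class 2 — the same pitch class, so they are enharmonic equivalents.

Yes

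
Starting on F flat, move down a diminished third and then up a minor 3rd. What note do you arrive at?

A diminished third down from Fb is D (letter D, 2 semitones down).
A minor third up from D is F (letter F, 3 semitones up).

F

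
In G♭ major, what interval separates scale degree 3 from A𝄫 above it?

diminished seventh

Scale degree 3 of Gb major is Bb.
Bb up to Abb: letters B→A make it a seventh; 9 semitones makes it diminished.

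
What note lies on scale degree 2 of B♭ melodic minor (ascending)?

C

The Bb melodic minor (ascending) scale runs Bb C Db Eb F G A.
Degree 2 is C.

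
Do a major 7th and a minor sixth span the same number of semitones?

No

A major seventh spans 11 semitones; a minor sixth spans 8.
The spans differ, so they are not enharmonic equivalents.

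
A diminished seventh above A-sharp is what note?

G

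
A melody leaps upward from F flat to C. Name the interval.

augmented fifth

The letter names run F→C, a span of 4 letter steps, so the interval is some kind of fifth.
Fb to C is 8 semitones. A perfect fifth is 7, so 8 makes it augmented.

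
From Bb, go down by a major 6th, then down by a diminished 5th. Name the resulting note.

A major sixth down from Bb is Db (letter D, 9 semitones down).
A diminished fifth down from Db is G (letter G, 6 semitones down).

G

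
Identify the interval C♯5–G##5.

augmented fifth

Counting letters C–D–E–F–G gives a fifth.
C#→G## = 8 semitones, 1 wider than the perfect fifth (7), so augmented.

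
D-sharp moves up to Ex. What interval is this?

augmented second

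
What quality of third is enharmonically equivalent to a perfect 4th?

augmented

A perfect fourth spans 5 semitones.
A third spanning 5 semitones is augmented (the major third is 4).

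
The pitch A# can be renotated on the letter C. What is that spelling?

Plain C sits 2 semitones above A#, so on the letter C the same pitch needs a double flat: Cbb.

Cbb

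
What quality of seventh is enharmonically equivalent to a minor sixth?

A minor sixth spans 8 semitones.
A seventh spanning 8 semitones is doubly diminished (the major seventh is 11).

doubly diminished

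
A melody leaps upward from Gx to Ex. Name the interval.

Counting letters G–A–B–C–D–E gives a sixth.
G##→E## = 9 semitones, exactly the major sixth.

major sixth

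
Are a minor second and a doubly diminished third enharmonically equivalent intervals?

A minor second spans 1 semitone; a doubly diminished third spans 1.
They are enharmonically equivalent.

Yes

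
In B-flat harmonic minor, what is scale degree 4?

Eb

Degree 4 takes the letter 3 steps above B, which is E.
In harmonic minor, degree 4 sits 5 semitones above the tonic. Bb + 5 semitones is pitch class 3, spelled on E as Eb.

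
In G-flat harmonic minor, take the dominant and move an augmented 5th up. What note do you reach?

A

The dominant of Gb harmonic minor is Db.
An augmented fifth (8 semitones) above Db lands on the letter A, giving A.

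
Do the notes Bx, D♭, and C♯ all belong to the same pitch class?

Yes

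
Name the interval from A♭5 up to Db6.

perfect fourth

Counting letters A–B–C–D gives a fourth.
Ab→Db = 5 semitones, exactly the perfect fourth.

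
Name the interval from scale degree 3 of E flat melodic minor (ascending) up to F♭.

minor seventh

Scale degree 3 of Eb melodic minor (ascending) is Gb.
Gb up to Fb: letters G→F make it a seventh; 10 semitones makes it minor.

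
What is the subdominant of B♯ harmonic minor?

E#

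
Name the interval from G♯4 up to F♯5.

The letter names run G→F, a span of 6 letter steps, so the interval is some kind of seventh.
G# to F# is 10 semitones. A major seventh is 11, so 10 makes it minor.

minor seventh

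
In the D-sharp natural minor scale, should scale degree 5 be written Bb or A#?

Each scale degree takes a distinct letter name. Degree 5 of a scale on D must use the letter A.
A# and Bb are enharmonically the same pitch, but only A# uses the letter A, so it is the correct spelling here.

A#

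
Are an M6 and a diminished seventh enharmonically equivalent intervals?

A major sixth spans 9 semitones; a diminished seventh spans 9.
They are enharmonically equivalent.

Yes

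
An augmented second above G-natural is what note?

A#

A second above G lands on the letter A.
An augmented second spans 3 semitones, so G moves to pitch class 10. On the letter A that is A#.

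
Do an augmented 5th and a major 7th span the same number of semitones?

An augmented fifth spans 8 semitones; a major seventh spans 11.
The spans differ, so they are not enharmonic equivalents.

No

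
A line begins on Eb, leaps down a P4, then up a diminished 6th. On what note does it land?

Gbb

A perfect fourth down from Eb is Bb (letter B, 5 semitones down).
A diminished sixth up from Bb is Gbb (letter G, 7 semitones up).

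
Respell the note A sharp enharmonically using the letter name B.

Bb

Plain B sits 1 semitone above A#, so on the letter B the same pitch needs a flat: Bb.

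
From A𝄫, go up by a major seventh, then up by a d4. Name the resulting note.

A major seventh up from Abb is Gb (letter G, 11 semitones up).
A diminished fourth up from Gb is Cbb (letter C, 4 semitones up).

Cbb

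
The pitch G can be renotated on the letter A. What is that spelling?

G is pitch class 7. The letter A alone is pitch class 9.
To reach pitch class 7 from A requires an offset of -2 semitones, i.e. double flat: Abb.

Abb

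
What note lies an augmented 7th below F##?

F down a major seventh is Gb, so the target letter is G.
From F##, an augmented seventh is 12 semitones down: G.

G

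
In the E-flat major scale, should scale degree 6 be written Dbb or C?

C

Each scale degree takes a distinct letter name. Degree 6 of a scale on E must use the letter C.
C and Dbb are enharmonically the same pitch, but only C uses the letter C, so it is the correct spelling here.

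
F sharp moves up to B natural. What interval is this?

Counting letters F–G–A–B gives a fourth.
F#→B = 5 semitones, exactly the perfect fourth.

perfect fourth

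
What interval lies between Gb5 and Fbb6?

Counting letters G–A–B–C–D–E–F gives a seventh.
Gb→Fbb = 9 semitones, 2 narrower than the major seventh (11), so diminished.

diminished seventh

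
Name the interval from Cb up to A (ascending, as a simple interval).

augmented sixth

Counting letters C–D–E–F–G–A gives a sixth.
Cb→A = 10 semitones, 1 wider than the major sixth (9), so augmented.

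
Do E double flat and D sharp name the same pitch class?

Two spellings are enharmonically equivalent only if they share a pitch class.
Here Ebb → 2, D# → 3; 2 ≠ 3, so they are not.

No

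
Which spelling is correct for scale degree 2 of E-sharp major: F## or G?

Each scale degree takes a distinct letter name. Degree 2 of a scale on E must use the letter F.
F## and G are enharmonically the same pitch, but only F## uses the letter F, so it is the correct spelling here.

F##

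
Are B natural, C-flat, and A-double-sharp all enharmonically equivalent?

B is pitch class 11; Cb is pitch class 11; A## is pitch class 11.
All spellings map to pitch class 11, so they are enharmonically equivalent.

Yes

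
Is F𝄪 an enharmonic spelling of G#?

No

F## is pitch class 7; G# is pitch class 8.
The pitch classes differ (7 vs. 8), so they are not enharmonic equivalents.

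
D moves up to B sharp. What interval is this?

The letter names run D→B, a span of 5 letter steps, so the interval is some kind of sixth.
D to B# is 10 semitones. A major sixth is 9, so 10 makes it augmented.

augmented sixth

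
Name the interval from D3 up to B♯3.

Counting letters D–E–F–G–A–B gives a sixth.
D→B# = 10 semitones, 1 wider than the major sixth (9), so augmented.

augmented sixth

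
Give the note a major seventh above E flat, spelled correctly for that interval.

A seventh above E lands on the letter D.
A major seventh spans 11 semitones, so Eb moves to pitch class 2. On the letter D that is D.

D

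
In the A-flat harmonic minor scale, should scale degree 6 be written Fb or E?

Fb

Each scale degree takes a distinct letter name. Degree 6 of a scale on A must use the letter F.
Fb and E are enharmonically the same pitch, but only Fb uses the letter F, so it is the correct spelling here.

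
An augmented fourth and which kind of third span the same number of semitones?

An augmented fourth spans 6 semitones.
A third spanning 6 semitones is doubly augmented (the major third is 4).

doubly augmented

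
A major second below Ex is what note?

D##

E down a major second is D, so the target letter is D.
From E##, a major second is 2 semitones down: D##.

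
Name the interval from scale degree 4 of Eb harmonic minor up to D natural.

augmented fourth

Scale degree 4 of Eb harmonic minor is Ab.
Ab up to D: letters A→D make it a fourth; 6 semitones makes it augmented.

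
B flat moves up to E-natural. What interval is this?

Counting letters B–C–D–E gives a fourth.
Bb→E = 6 semitones, 1 wider than the perfect fourth (5), so augmented.

augmented fourth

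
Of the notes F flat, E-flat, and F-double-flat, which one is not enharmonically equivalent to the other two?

In 12-tone equal temperament, enharmonic equivalents share a pitch class. Fb is pitch class 4; Eb is pitch class 3; Fbb is pitch class 3.
Eb and Fbb share pitch class 3, while Fb is pitch class 4.

Fb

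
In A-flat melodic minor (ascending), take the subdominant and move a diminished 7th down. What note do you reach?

The subdominant of Ab melodic minor (ascending) is Db.
A diminished seventh (9 semitones) below Db lands on the letter E, giving E.

E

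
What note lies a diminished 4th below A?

A fourth below A lands on the letter E.
A diminished fourth spans 4 semitones, so A moves to pitch class 5. On the letter E that is E#.

E#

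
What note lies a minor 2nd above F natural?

Gb

A second above F lands on the letter G.
A minor second spans 1 semitone, so F moves to pitch class 6. On the letter G that is Gb.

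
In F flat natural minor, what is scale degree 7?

Ebb

The Fb natural minor scale runs Fb Gb Abb Bbb Cb Dbb Ebb.
Degree 7 is Ebb.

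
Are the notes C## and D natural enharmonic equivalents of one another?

C## is pitch class 2; D is pitch class 2.
All spellings map to pitch class 2, so they are enharmonically equivalent.

Yes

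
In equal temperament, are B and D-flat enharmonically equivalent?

B is pitch class 11; Db is pitch class 1.
The pitch classes differ (11 vs. 1), so they are not enharmonic equivalents.

No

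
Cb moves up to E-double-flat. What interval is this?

minor third

Counting letters C–D–E gives a third.
Cb→Ebb = 3 semitones, 1 narrower than the major third (4), so minor.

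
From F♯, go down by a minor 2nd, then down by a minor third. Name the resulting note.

C##

A minor second down from F# is E# (letter E, 1 semitone down).
A minor third down from E# is C## (letter C, 3 semitones down).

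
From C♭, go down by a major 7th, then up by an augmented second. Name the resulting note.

Eb

A major seventh down from Cb is Dbb (letter D, 11 semitones down).
An augmented second up from Dbb is Eb (letter E, 3 semitones up).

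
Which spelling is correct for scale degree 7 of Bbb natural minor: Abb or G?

Abb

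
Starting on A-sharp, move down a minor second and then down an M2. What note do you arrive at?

F##

A minor second down from A# is G## (letter G, 1 semitone down).
A major second down from G## is F## (letter F, 2 semitones down).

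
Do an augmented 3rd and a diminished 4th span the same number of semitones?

An augmented third spans 5 semitones; a diminished fourth spans 4.
The spans differ, so they are not enharmonic equivalents.

No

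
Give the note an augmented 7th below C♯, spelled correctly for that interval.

C down a major seventh is Db, so the target letter is D.
From C#, an augmented seventh is 12 semitones down: Db.

Db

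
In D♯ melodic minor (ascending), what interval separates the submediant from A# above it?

minor seventh

The submediant of D# melodic minor (ascending) is B#.
B# up to A#: letters B→A make it a seventh; 10 semitones makes it minor.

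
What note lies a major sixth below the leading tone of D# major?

The leading tone of D# major is C##.
A major sixth (9 semitones) below C## lands on the letter E, giving E#.

E#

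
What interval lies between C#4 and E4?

The letter names run C→E, a span of 2 letter steps, so the interval is some kind of third.
C# to E is 3 semitones. A major third is 4, so 3 makes it minor.

minor third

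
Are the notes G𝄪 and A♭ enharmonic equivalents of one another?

Two spellings are enharmonically equivalent only if they share a pitch class.
Here G## → 9, Ab → 8; 8 ≠ 9, so they are not.

No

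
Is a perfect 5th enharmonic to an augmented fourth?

A perfect fifth spans 7 semitones; an augmented fourth spans 6.
The spans differ, so they are not enharmonic equivalents.

No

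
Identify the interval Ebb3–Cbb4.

Counting letters E–F–G–A–B–C gives a sixth.
Ebb→Cbb = 8 semitones, 1 narrower than the major sixth (9), so minor.

minor sixth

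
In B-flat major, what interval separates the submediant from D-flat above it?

The submediant of Bb major is G.
G up to Db: letters G→D make it a fifth; 6 semitones makes it diminished.

diminished fifth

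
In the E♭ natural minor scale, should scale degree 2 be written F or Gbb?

F

Each scale degree takes a distinct letter name. Degree 2 of a scale on E must use the letter F.
F and Gbb are enharmonically the same pitch, but only F uses the letter F, so it is the correct spelling here.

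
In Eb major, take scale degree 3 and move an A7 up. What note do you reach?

Scale degree 3 of Eb major is G.
An augmented seventh (12 semitones) above G lands on the letter F, giving F##.

F##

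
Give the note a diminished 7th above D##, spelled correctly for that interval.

A seventh above D lands on the letter C.
A diminished seventh spans 9 semitones, so D## moves to pitch class 1. On the letter C that is C#.

C#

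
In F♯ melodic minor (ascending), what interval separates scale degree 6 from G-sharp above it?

Scale degree 6 of F# melodic minor (ascending) is D#.
D# up to G#: letters D→G make it a fourth; 5 semitones makes it perfect.

perfect fourth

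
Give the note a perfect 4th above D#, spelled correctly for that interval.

D up a perfect fourth is G, so the target letter is G.
From D#, a perfect fourth is 5 semitones up: G#.

G#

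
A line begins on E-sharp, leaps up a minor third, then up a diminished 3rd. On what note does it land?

Bb

A minor third up from E# is G# (letter G, 3 semitones up).
A diminished third up from G# is Bb (letter B, 2 semitones up).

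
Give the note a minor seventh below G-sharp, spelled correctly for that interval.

A#

A seventh below G lands on the letter A.
A minor seventh spans 10 semitones, so G# moves to pitch class 10. On the letter A that is A#.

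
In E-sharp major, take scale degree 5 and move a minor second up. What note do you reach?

C#

Scale degree 5 of E# major is B#.
A minor second (1 semitone) above B# lands on the letter C, giving C#.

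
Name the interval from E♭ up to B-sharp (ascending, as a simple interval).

doubly augmented fifth

The letter names run E→B, a span of 4 letter steps, so the interval is some kind of fifth.
Eb to B# is 9 semitones. A perfect fifth is 7, so 9 makes it doubly augmented.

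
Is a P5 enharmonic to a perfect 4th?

No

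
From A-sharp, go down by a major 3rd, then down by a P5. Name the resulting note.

B

A major third down from A# is F# (letter F, 4 semitones down).
A perfect fifth down from F# is B (letter B, 7 semitones down).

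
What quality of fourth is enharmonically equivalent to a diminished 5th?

augmented

A diminished fifth spans 6 semitones.
A fourth spanning 6 semitones is augmented (the perfect fourth is 5).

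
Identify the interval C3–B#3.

augmented seventh

Counting letters C–D–E–F–G–A–B gives a seventh.
C→B# = 12 semitones, 1 wider than the major seventh (11), so augmented.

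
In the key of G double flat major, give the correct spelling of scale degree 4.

Degree 4 takes the letter 3 steps above G, which is C.
In major, degree 4 sits 5 semitones above the tonic. Gbb + 5 semitones is pitch class 10, spelled on C as Cbb.

Cbb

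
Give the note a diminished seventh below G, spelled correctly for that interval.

A seventh below G lands on the letter A.
A diminished seventh spans 9 semitones, so G moves to pitch class 10. On the letter A that is A#.

A#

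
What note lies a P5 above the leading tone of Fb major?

The leading tone of Fb major is Eb.
A perfect fifth (7 semitones) above Eb lands on the letter B, giving Bb.

Bb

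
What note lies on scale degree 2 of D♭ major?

Eb

The Db major scale runs Db Eb F Gb Ab Bb C.
Degree 2 is Eb.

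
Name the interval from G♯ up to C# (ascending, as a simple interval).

perfect fourth

Counting letters G–A–B–C gives a fourth.
G#→C# = 5 semitones, exactly the perfect fourth.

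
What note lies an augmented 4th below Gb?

Dbb

G down a perfect fourth is D, so the target letter is D.
From Gb, an augmented fourth is 6 semitones down: Dbb.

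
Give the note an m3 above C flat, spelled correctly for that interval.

A third above C lands on the letter E.
A minor third spans 3 semitones, so Cb moves to pitch class 2. On the letter E that is Ebb.

Ebb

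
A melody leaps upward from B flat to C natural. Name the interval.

The letter names run B→C, a span of 1 letter step, so the interval is some kind of second.
Bb to C is 2 semitones. A major second is 2, so 2 makes it major.

major second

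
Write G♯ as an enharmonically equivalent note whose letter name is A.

Ab

G# is pitch class 8. The letter A alone is pitch class 9.
To reach pitch class 8 from A requires an offset of -1 semitone, i.e. flat: Ab.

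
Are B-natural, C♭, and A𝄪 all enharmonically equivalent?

Yes

B is pitch class 11; Cb is pitch class 11; A## is pitch class 11.
All spellings map to pitch class 11, so they are enharmonically equivalent.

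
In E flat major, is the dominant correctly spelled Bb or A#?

Bb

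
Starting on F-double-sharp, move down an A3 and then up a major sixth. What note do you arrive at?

B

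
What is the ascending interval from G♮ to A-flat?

minor second

The letter names run G→A, a span of 1 letter step, so the interval is some kind of second.
G to Ab is 1 semitone. A major second is 2, so 1 makes it minor.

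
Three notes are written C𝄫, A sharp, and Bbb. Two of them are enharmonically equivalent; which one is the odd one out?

In 12-tone equal temperament, enharmonic equivalents share a pitch class. Cbb is pitch class 10; A# is pitch class 10; Bbb is pitch class 9.
Cbb and A# share pitch class 10, while Bbb is pitch class 9.

Bbb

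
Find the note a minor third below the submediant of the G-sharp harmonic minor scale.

The submediant of G# harmonic minor is E.
A minor third (3 semitones) below E lands on the letter C, giving C#.

C#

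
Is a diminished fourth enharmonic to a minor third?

A diminished fourth spans 4 semitones; a minor third spans 3.
The spans differ, so they are not enharmonic equivalents.

No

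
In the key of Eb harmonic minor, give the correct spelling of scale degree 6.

Cb

Degree 6 takes the letter 5 steps above E, which is C.
In harmonic minor, degree 6 sits 8 semitones above the tonic. Eb + 8 semitones is pitch class 11, spelled on C as Cb.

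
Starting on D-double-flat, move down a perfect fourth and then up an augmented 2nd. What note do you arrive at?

A perfect fourth down from Dbb is Abb (letter A, 5 semitones down).
An augmented second up from Abb is Bb (letter B, 3 semitones up).

Bb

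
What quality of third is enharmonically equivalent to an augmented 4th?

doubly augmented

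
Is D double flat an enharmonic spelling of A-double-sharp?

No

Two spellings are enharmonically equivalent only if they share a pitch class.
Here Dbb → 0, A## → 11; 0 ≠ 11, so they are not.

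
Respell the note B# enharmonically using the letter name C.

C

B# is pitch class 0. The letter C alone is pitch class 0.
Pitch class 0 on C needs no accidental: C.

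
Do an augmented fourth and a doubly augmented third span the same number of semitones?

An augmented fourth spans 6 semitones; a doubly augmented third spans 6.
They are enharmonically equivalent.

Yes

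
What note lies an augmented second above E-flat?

F#

E up a major second is F#, so the target letter is F.
From Eb, an augmented second is 3 semitones up: F#.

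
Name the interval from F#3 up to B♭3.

The letter names run F→B, a span of 3 letter steps, so the interval is some kind of fourth.
F# to Bb is 4 semitones. A perfect fourth is 5, so 4 makes it diminished.

diminished fourth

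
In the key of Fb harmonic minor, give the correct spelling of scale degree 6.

Dbb

Degree 6 takes the letter 5 steps above F, which is D.
In harmonic minor, degree 6 sits 8 semitones above the tonic. Fb + 8 semitones is pitch class 0, spelled on D as Dbb.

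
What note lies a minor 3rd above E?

A third above E lands on the letter G.
A minor third spans 3 semitones, so E moves to pitch class 7. On the letter G that is G.

G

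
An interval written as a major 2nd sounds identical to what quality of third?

diminished

A major second spans 2 semitones.
A third spanning 2 semitones is diminished (the major third is 4).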